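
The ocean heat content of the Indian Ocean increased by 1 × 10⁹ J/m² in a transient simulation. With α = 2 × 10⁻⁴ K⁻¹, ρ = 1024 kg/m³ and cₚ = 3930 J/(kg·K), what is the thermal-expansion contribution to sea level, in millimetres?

Δh = αQ/(ρcₚ) = 2×10⁻⁴ × 1×10⁹ / (1024 × 3930) ≈ 0.049698 m

49.7 mm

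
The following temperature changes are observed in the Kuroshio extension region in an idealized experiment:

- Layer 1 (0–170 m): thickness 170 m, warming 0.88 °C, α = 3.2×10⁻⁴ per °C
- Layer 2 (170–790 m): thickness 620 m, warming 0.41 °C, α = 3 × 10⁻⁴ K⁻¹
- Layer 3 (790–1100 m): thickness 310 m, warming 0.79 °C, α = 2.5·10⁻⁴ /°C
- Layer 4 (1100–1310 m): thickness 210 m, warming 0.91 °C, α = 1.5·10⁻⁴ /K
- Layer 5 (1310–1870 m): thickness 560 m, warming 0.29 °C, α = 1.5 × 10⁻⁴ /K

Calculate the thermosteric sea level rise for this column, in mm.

about 240 mm

Layer 1: 170 × 0.88 × 3.2×10⁻⁴ = 0.047872 m
3×10⁻⁴ × 620 × 0.41 = 0.07626 m
Layer 3: 310 × 0.79 × 2.5×10⁻⁴ = 0.061225 m
1100–1310 m: 1.5×10⁻⁴ × 0.91 × 210 = 0.028665 m
560 × 1.5×10⁻⁴ × 0.29 = 0.02436 m
Δh = 0.047872 + 0.07626 + 0.061225 + 0.028665 + 0.02436 = 0.238382 m ≈ 240 mm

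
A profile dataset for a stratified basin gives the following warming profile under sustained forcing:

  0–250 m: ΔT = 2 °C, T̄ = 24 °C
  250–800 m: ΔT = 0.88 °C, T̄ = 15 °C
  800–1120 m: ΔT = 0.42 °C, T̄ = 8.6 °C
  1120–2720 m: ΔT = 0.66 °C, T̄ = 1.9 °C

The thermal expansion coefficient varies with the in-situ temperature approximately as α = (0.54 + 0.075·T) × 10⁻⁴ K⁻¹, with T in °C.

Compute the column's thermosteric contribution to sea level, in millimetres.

Layer 1: α = (0.54 + 0.075×24)×10⁻⁴ = 2.34×10⁻⁴ K⁻¹
Layer 2: α = (0.54 + 0.075×15)×10⁻⁴ = 1.665×10⁻⁴ K⁻¹
Layer 3: α = (0.54 + 0.075×8.6)×10⁻⁴ = 1.185×10⁻⁴ K⁻¹
Layer 4: α = (0.54 + 0.075×1.9)×10⁻⁴ = 0.6825×10⁻⁴ K⁻¹
0–250 m: 2.34×10⁻⁴ × 250 × 2 = 0.11700 m
0.88 × 550 × 1.665×10⁻⁴ = 0.080586 m
800–1120 m: 1.185×10⁻⁴ × 320 × 0.42 = 0.0159264 m
0.66 × 1600 × 0.6825×10⁻⁴ = 0.072072 m
Δh = 0.11700 + 0.080586 + 0.0159264 + 0.072072 = 0.2855844 m ≈ 290 mm

290 mm of thermosteric rise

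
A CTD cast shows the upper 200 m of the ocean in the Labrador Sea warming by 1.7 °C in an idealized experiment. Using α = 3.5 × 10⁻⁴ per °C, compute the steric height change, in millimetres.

about 119 mm

Δh = αΔT·H = 3.5×10⁻⁴ × 1.7 × 200 = 0.11900 m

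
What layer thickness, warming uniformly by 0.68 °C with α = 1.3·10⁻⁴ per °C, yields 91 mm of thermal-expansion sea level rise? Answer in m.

H = Δh/(αΔT) = 0.091 / (1.3×10⁻⁴ × 0.68) ≈ 1029 m

1030 m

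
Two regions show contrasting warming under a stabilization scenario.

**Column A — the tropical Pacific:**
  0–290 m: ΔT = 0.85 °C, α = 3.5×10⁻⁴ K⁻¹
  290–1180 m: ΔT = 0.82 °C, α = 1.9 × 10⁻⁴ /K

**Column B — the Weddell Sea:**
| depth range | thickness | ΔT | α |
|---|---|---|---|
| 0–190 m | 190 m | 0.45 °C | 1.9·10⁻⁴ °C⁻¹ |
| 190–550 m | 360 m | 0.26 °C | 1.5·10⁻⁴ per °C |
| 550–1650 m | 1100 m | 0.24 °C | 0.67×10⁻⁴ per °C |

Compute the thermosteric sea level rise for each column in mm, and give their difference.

A: 225 mm; B: 48.0 mm; difference 177 mm

A 0–290 m: 3.5×10⁻⁴ × 290 × 0.85 = 0.086275 m
A Layer 2: 890 × 0.82 × 1.9×10⁻⁴ = 0.138662 m
A total: 0.224937 m
B 190 × 1.9×10⁻⁴ × 0.45 = 0.016245 m
B 190–550 m: 1.5×10⁻⁴ × 0.26 × 360 = 0.01404 m
B Layer 3: 1100 × 0.24 × 0.67×10⁻⁴ = 0.017688 m
B total: 0.047973 m
Difference: 0.224937 − 0.047973 = 0.176964 m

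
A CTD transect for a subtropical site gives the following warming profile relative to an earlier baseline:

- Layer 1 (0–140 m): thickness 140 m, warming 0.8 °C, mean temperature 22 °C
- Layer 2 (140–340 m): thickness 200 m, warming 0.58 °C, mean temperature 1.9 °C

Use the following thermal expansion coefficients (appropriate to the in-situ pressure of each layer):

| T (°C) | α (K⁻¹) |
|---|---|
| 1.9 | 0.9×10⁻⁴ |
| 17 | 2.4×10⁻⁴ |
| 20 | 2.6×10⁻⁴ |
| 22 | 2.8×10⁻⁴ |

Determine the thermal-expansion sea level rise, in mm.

Layer 1 at 22 °C → α = 2.8×10⁻⁴ K⁻¹
Layer 2 at 1.9 °C → α = 0.9×10⁻⁴ K⁻¹
0–140 m: 140 × 0.8 × 2.8×10⁻⁴ = 0.03136 m
Layer 2: 0.58 × 200 × 0.9×10⁻⁴ = 0.01044 m
Δh = 0.03136 + 0.01044 = 0.04180 m

Δh ≈ 41.8 mm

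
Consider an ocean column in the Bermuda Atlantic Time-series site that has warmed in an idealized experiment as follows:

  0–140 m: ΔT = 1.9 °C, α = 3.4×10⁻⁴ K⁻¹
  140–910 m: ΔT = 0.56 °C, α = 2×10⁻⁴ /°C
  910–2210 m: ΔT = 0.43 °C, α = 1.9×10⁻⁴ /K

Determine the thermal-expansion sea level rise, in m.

about 0.283 m

Layer 1: 3.4×10⁻⁴ × 1.9 × 140 = 0.09044 m
Layer 2: 2×10⁻⁴ × 770 × 0.56 = 0.08624 m
Layer 3: 0.43 × 1300 × 1.9×10⁻⁴ = 0.10621 m
Δh = 0.09044 + 0.08624 + 0.10621 = 0.28289 m ≈ 0.283 m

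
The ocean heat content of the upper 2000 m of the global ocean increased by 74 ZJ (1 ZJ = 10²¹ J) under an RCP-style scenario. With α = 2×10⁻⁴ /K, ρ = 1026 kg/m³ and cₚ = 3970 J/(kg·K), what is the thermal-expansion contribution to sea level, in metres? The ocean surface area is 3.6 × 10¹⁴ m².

Per unit area: Q = 74×10²¹ / (3.6×10¹⁴) ≈ 2.056×10⁸ J/m²
Δh = αQ/(ρcₚ) = 2×10⁻⁴ × 2.056×10⁸ / (1026 × 3970) ≈ 0.010095 m

about 0.010 m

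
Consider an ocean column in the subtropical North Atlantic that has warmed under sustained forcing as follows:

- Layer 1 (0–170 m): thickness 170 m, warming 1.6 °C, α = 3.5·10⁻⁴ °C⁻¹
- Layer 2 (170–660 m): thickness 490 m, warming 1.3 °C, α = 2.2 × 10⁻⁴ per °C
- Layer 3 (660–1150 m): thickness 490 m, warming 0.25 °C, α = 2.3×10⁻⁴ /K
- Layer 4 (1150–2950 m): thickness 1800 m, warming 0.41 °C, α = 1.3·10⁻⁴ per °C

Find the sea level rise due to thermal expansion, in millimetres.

Δh = 359 mm

Layer 1: 170 × 1.6 × 3.5×10⁻⁴ = 0.09520 m
170–660 m: 490 × 2.2×10⁻⁴ × 1.3 = 0.14014 m
Layer 3: 490 × 0.25 × 2.3×10⁻⁴ = 0.028175 m
1150–2950 m: 1800 × 1.3×10⁻⁴ × 0.41 = 0.09594 m
Δh = 0.09520 + 0.14014 + 0.028175 + 0.09594 = 0.359455 m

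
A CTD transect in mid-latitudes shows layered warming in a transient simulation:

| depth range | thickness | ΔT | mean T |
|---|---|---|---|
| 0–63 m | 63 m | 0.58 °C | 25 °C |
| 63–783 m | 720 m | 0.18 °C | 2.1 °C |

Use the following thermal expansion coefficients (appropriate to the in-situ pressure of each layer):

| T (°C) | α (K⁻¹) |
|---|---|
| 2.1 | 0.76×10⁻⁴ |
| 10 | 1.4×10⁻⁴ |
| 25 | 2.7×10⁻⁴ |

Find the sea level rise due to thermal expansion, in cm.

Layer 1 at 25 °C → α = 2.7×10⁻⁴ K⁻¹
Layer 2 at 2.1 °C → α = 0.76×10⁻⁴ K⁻¹
63 × 2.7×10⁻⁴ × 0.58 = 0.0098658 m
63–783 m: 0.18 × 720 × 0.76×10⁻⁴ = 0.0098496 m
Δh = 0.0098658 + 0.0098496 = 0.0197154 m

1.97 cm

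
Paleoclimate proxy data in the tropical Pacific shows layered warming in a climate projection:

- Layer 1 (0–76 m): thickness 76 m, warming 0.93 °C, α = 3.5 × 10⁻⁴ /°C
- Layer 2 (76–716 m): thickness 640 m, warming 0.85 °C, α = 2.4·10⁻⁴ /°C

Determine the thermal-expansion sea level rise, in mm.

about 160 mm

0.93 × 76 × 3.5×10⁻⁴ = 0.024738 m
Layer 2: 0.85 × 640 × 2.4×10⁻⁴ = 0.13056 m
Δh = 0.024738 + 0.13056 = 0.155298 m ≈ 160 mm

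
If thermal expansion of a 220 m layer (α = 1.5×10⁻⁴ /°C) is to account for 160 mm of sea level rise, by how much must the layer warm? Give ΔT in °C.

ΔT ≈ 4.85 °C

ΔT = Δh/(αH) = 0.16 / (1.5×10⁻⁴ × 220) ≈ 4.848 °C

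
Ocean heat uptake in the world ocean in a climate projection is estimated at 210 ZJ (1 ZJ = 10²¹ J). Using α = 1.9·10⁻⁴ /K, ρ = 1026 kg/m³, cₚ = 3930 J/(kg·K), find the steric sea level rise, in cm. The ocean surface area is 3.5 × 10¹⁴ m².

Per unit area: Q = 210×10²¹ / (3.5×10¹⁴) = 6×10⁸ J/m²
Δh = αQ/(ρcₚ) = 1.9×10⁻⁴ × 6×10⁸ / (1026 × 3930) ≈ 0.028273 m

2.8 cm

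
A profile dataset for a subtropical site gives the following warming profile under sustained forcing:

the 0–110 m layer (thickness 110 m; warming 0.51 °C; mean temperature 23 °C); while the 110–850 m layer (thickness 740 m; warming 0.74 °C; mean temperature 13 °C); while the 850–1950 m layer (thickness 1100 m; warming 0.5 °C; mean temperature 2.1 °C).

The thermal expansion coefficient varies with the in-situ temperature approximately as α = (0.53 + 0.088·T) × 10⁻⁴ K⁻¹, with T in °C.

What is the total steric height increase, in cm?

Layer 1: α = (0.53 + 0.088×23)×10⁻⁴ = 2.554×10⁻⁴ K⁻¹
Layer 2: α = (0.53 + 0.088×13)×10⁻⁴ = 1.674×10⁻⁴ K⁻¹
Layer 3: α = (0.53 + 0.088×2.1)×10⁻⁴ = 0.7148×10⁻⁴ K⁻¹
Layer 1: 0.51 × 110 × 2.554×10⁻⁴ = 0.01432794 m
110–850 m: 1.674×10⁻⁴ × 0.74 × 740 = 0.09166824 m
1100 × 0.5 × 0.7148×10⁻⁴ = 0.039314 m
Δh = 0.01432794 + 0.09166824 + 0.039314 = 0.14531018 m

Δh ≈ 14.5 cm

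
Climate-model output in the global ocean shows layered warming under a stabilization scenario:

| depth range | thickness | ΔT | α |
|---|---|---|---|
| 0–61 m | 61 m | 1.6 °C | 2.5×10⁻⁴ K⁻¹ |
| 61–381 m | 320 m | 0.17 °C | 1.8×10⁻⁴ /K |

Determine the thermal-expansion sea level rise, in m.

Layer 1: 1.6 × 2.5×10⁻⁴ × 61 = 0.02440 m
Layer 2: 1.8×10⁻⁴ × 320 × 0.17 = 0.009792 m
Δh = 0.02440 + 0.009792 = 0.034192 m

0.0342 m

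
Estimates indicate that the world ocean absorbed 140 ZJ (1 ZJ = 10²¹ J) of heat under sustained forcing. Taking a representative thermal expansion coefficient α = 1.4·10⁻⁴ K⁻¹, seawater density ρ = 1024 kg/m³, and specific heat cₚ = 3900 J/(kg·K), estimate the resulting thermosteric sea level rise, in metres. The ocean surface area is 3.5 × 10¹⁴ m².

0.014 m

Per unit area: Q = 140×10²¹ / (3.5×10¹⁴) = 4×10⁸ J/m²
Δh = αQ/(ρcₚ) = 1.4×10⁻⁴ × 4×10⁸ / (1024 × 3900) ≈ 0.014022 m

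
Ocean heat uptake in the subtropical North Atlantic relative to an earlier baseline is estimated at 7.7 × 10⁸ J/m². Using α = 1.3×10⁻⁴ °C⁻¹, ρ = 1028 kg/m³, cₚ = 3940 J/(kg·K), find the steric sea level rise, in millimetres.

25 mm

Δh = αQ/(ρcₚ) = 1.3×10⁻⁴ × 7.7×10⁸ / (1028 × 3940) ≈ 0.024714 m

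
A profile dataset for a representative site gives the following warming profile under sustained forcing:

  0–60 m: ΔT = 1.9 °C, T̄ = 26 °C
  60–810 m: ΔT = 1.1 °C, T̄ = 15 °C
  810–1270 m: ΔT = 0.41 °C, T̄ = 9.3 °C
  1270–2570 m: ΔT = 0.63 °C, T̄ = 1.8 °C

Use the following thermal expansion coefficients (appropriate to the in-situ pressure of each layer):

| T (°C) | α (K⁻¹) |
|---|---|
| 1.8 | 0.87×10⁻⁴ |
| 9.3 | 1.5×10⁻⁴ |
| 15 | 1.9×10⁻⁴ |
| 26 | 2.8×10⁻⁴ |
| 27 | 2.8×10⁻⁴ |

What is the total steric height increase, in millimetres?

Δh = 288 mm

Layer 1 at 26 °C → α = 2.8×10⁻⁴ K⁻¹
Layer 2 at 15 °C → α = 1.9×10⁻⁴ K⁻¹
Layer 3 at 9.3 °C → α = 1.5×10⁻⁴ K⁻¹
Layer 4 at 1.8 °C → α = 0.87×10⁻⁴ K⁻¹
1.9 × 60 × 2.8×10⁻⁴ = 0.03192 m
Layer 2: 1.9×10⁻⁴ × 750 × 1.1 = 0.15675 m
1.5×10⁻⁴ × 460 × 0.41 = 0.02829 m
1270–2570 m: 1300 × 0.63 × 0.87×10⁻⁴ = 0.071253 m
Δh = 0.03192 + 0.15675 + 0.02829 + 0.071253 = 0.288213 m ≈ 288 mm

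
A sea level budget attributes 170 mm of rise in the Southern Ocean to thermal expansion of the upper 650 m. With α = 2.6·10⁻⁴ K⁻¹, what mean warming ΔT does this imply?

ΔT = Δh/(αH) = 0.17 / (2.6×10⁻⁴ × 650) ≈ 1.006 K

1.0 K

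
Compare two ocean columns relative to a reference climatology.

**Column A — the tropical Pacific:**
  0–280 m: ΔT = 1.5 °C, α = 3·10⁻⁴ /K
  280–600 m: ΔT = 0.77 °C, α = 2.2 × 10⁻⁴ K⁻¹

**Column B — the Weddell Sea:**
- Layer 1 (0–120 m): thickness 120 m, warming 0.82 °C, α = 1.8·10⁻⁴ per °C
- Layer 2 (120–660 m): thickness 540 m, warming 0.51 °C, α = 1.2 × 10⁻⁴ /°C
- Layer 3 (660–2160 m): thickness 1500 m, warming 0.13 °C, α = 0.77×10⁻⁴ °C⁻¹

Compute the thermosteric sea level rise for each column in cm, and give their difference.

A 0–280 m: 3×10⁻⁴ × 1.5 × 280 = 0.12600 m
A 280–600 m: 0.77 × 2.2×10⁻⁴ × 320 = 0.054208 m
A total: 0.180208 m
B Layer 1: 1.8×10⁻⁴ × 120 × 0.82 = 0.017712 m
B 1.2×10⁻⁴ × 0.51 × 540 = 0.033048 m
B Layer 3: 1500 × 0.77×10⁻⁴ × 0.13 = 0.015015 m
B total: 0.065775 m
Difference: 0.180208 − 0.065775 = 0.114433 m

A: 18.0 cm; B: 6.58 cm; difference 11.4 cm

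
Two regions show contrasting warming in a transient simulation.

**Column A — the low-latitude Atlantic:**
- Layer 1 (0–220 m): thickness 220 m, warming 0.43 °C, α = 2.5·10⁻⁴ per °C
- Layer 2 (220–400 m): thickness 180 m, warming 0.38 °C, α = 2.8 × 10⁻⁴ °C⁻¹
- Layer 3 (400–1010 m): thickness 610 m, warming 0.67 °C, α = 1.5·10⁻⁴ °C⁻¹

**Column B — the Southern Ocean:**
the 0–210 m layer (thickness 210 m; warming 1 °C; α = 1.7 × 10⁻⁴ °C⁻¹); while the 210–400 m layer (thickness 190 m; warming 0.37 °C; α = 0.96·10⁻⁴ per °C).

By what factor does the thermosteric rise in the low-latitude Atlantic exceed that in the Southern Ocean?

A Layer 1: 2.5×10⁻⁴ × 0.43 × 220 = 0.02365 m
A Layer 2: 0.38 × 2.8×10⁻⁴ × 180 = 0.019152 m
A 0.67 × 1.5×10⁻⁴ × 610 = 0.061305 m
A total: 0.104107 m
B Layer 1: 1 × 210 × 1.7×10⁻⁴ = 0.03570 m
B 210–400 m: 0.37 × 190 × 0.96×10⁻⁴ = 0.0067488 m
B total: 0.0424488 m
Ratio: 0.104107 / 0.0424488 ≈ 2.453

≈ 2.5×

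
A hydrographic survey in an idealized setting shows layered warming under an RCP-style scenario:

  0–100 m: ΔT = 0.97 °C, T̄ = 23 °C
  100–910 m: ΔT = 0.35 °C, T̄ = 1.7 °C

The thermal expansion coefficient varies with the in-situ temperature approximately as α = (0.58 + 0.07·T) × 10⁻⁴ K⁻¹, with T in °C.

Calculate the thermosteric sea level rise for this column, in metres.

Layer 1: α = (0.58 + 0.07×23)×10⁻⁴ = 2.19×10⁻⁴ K⁻¹
Layer 2: α = (0.58 + 0.07×1.7)×10⁻⁴ = 0.699×10⁻⁴ K⁻¹
0–100 m: 0.97 × 2.19×10⁻⁴ × 100 = 0.021243 m
0.35 × 810 × 0.699×10⁻⁴ = 0.01981665 m
Δh = 0.021243 + 0.01981665 = 0.04105965 m

0.0411 m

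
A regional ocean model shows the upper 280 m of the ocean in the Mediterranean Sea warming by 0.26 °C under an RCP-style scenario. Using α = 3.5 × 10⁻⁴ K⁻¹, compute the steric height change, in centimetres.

Δh ≈ 2.55 cm

Δh = αΔT·H = 3.5×10⁻⁴ × 0.26 × 280 = 0.02548 m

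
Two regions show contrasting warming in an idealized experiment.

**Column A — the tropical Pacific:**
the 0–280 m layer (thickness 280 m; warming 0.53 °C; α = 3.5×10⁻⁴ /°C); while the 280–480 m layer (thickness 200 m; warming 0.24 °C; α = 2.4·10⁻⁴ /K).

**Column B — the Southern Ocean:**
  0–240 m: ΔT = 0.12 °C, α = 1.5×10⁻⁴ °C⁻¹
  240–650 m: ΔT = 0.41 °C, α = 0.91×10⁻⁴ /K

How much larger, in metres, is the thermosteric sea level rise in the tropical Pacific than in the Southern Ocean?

A 0–280 m: 280 × 0.53 × 3.5×10⁻⁴ = 0.05194 m
A Layer 2: 0.24 × 200 × 2.4×10⁻⁴ = 0.01152 m
A total: 0.06346 m
B 0–240 m: 0.12 × 1.5×10⁻⁴ × 240 = 0.00432 m
B 410 × 0.41 × 0.91×10⁻⁴ = 0.0152971 m
B total: 0.0196171 m
Difference: 0.06346 − 0.0196171 = 0.0438429 m

0.044 m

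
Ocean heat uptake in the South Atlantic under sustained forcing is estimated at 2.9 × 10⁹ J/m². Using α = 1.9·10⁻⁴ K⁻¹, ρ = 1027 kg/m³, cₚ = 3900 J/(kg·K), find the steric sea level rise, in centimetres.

about 13.8 cm

Δh = αQ/(ρcₚ) = 1.9×10⁻⁴ × 2.9×10⁹ / (1027 × 3900) ≈ 0.13757 m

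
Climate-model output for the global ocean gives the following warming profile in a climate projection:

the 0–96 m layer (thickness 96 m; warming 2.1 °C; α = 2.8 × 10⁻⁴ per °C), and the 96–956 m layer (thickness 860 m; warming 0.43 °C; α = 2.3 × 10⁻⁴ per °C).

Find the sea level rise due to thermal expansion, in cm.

2.8×10⁻⁴ × 2.1 × 96 = 0.056448 m
96–956 m: 2.3×10⁻⁴ × 860 × 0.43 = 0.085054 m
Δh = 0.056448 + 0.085054 = 0.141502 m

14.2 cm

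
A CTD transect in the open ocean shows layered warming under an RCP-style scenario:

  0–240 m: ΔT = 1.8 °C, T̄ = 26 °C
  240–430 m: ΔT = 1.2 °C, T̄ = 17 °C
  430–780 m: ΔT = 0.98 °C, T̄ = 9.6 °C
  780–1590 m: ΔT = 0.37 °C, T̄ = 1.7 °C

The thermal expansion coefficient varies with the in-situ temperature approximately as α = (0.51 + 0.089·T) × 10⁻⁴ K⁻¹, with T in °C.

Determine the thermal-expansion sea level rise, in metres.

Layer 1: α = (0.51 + 0.089×26)×10⁻⁴ = 2.824×10⁻⁴ K⁻¹
Layer 2: α = (0.51 + 0.089×17)×10⁻⁴ = 2.023×10⁻⁴ K⁻¹
Layer 3: α = (0.51 + 0.089×9.6)×10⁻⁴ = 1.3644×10⁻⁴ K⁻¹
Layer 4: α = (0.51 + 0.089×1.7)×10⁻⁴ = 0.6613×10⁻⁴ K⁻¹
Layer 1: 1.8 × 240 × 2.824×10⁻⁴ = 0.1219968 m
240–430 m: 2.023×10⁻⁴ × 190 × 1.2 = 0.0461244 m
0.98 × 1.3644×10⁻⁴ × 350 = 0.04679892 m
0.37 × 810 × 0.6613×10⁻⁴ = 0.019819161 m
Δh = 0.1219968 + 0.0461244 + 0.04679892 + 0.019819161 = 0.234739281 m

Δh ≈ 0.235 m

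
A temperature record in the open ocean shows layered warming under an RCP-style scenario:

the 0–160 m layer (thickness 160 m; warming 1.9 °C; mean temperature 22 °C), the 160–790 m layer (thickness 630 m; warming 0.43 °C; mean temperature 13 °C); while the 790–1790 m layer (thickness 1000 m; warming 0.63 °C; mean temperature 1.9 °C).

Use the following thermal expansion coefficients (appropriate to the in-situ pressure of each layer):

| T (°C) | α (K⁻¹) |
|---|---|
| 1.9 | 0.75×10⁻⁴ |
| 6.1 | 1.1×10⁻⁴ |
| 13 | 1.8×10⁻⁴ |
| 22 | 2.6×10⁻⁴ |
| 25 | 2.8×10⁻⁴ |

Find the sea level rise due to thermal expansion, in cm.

Layer 1 at 22 °C → α = 2.6×10⁻⁴ K⁻¹
Layer 2 at 13 °C → α = 1.8×10⁻⁴ K⁻¹
Layer 3 at 1.9 °C → α = 0.75×10⁻⁴ K⁻¹
Layer 1: 1.9 × 160 × 2.6×10⁻⁴ = 0.07904 m
630 × 0.43 × 1.8×10⁻⁴ = 0.048762 m
Layer 3: 1000 × 0.63 × 0.75×10⁻⁴ = 0.04725 m
Δh = 0.07904 + 0.048762 + 0.04725 = 0.175052 m

17.5 cm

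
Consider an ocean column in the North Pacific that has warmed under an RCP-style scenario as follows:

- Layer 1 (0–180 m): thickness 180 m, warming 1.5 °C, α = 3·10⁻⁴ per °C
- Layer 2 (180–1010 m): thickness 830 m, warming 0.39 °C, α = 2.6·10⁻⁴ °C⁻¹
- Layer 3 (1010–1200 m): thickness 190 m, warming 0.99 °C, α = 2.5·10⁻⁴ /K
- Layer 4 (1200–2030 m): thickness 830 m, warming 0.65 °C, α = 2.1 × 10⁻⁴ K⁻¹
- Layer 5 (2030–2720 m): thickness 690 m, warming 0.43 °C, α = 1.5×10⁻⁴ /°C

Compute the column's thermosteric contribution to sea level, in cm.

Layer 1: 3×10⁻⁴ × 1.5 × 180 = 0.08100 m
830 × 0.39 × 2.6×10⁻⁴ = 0.084162 m
2.5×10⁻⁴ × 0.99 × 190 = 0.047025 m
1200–2030 m: 2.1×10⁻⁴ × 0.65 × 830 = 0.113295 m
2030–2720 m: 0.43 × 1.5×10⁻⁴ × 690 = 0.044505 m
Δh = 0.08100 + 0.084162 + 0.047025 + 0.113295 + 0.044505 = 0.369987 m

about 37 cm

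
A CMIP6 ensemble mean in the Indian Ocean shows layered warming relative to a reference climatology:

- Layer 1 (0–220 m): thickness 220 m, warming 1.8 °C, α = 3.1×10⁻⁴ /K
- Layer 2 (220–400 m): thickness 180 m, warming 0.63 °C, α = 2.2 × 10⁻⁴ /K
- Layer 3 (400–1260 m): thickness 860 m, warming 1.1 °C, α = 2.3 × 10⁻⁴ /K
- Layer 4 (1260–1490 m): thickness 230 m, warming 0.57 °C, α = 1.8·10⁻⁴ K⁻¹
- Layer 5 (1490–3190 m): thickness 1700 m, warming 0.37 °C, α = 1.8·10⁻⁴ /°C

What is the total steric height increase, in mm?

Δh ≈ 502 mm

Layer 1: 3.1×10⁻⁴ × 1.8 × 220 = 0.12276 m
0.63 × 2.2×10⁻⁴ × 180 = 0.024948 m
2.3×10⁻⁴ × 1.1 × 860 = 0.21758 m
230 × 1.8×10⁻⁴ × 0.57 = 0.023598 m
1490–3190 m: 1.8×10⁻⁴ × 1700 × 0.37 = 0.11322 m
Δh = 0.12276 + 0.024948 + 0.21758 + 0.023598 + 0.11322 = 0.502106 m ≈ 502 mm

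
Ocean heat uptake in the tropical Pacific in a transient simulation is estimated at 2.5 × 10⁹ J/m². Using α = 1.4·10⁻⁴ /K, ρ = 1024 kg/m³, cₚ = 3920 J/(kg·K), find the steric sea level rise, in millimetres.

Δh = αQ/(ρcₚ) = 1.4×10⁻⁴ × 2.5×10⁹ / (1024 × 3920) ≈ 0.087193 m

about 87.2 mm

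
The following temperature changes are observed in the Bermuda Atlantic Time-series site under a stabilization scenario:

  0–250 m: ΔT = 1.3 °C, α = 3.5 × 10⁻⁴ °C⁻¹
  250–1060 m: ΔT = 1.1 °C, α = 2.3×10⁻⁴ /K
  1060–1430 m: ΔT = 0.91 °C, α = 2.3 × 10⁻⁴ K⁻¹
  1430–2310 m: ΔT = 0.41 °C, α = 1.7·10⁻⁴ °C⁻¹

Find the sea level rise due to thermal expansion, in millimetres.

Layer 1: 250 × 3.5×10⁻⁴ × 1.3 = 0.11375 m
Layer 2: 1.1 × 810 × 2.3×10⁻⁴ = 0.20493 m
1060–1430 m: 0.91 × 370 × 2.3×10⁻⁴ = 0.077441 m
1430–2310 m: 1.7×10⁻⁴ × 880 × 0.41 = 0.061336 m
Δh = 0.11375 + 0.20493 + 0.077441 + 0.061336 = 0.457457 m

457 mm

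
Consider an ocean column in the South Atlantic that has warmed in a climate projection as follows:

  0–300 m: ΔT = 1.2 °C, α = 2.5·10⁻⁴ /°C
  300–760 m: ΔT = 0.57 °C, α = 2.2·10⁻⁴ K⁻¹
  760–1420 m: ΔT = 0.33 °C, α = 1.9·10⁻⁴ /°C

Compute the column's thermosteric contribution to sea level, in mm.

1.2 × 300 × 2.5×10⁻⁴ = 0.09000 m
Layer 2: 460 × 0.57 × 2.2×10⁻⁴ = 0.057684 m
Layer 3: 660 × 1.9×10⁻⁴ × 0.33 = 0.041382 m
Δh = 0.09000 + 0.057684 + 0.041382 = 0.189066 m

189 mm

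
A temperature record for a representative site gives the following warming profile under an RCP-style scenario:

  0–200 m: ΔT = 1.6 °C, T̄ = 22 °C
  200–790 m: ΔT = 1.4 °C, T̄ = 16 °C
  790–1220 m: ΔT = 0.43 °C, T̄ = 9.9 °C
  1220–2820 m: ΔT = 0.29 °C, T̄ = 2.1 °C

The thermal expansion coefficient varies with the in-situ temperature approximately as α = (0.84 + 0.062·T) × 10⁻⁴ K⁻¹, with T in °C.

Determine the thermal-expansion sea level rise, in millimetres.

Layer 1: α = (0.84 + 0.062×22)×10⁻⁴ = 2.204×10⁻⁴ K⁻¹
Layer 2: α = (0.84 + 0.062×16)×10⁻⁴ = 1.832×10⁻⁴ K⁻¹
Layer 3: α = (0.84 + 0.062×9.9)×10⁻⁴ = 1.4538×10⁻⁴ K⁻¹
Layer 4: α = (0.84 + 0.062×2.1)×10⁻⁴ = 0.9702×10⁻⁴ K⁻¹
2.204×10⁻⁴ × 200 × 1.6 = 0.070528 m
Layer 2: 1.4 × 1.832×10⁻⁴ × 590 = 0.1513232 m
790–1220 m: 0.43 × 1.4538×10⁻⁴ × 430 = 0.026880762 m
1600 × 0.9702×10⁻⁴ × 0.29 = 0.04501728 m
Δh = 0.070528 + 0.1513232 + 0.026880762 + 0.04501728 = 0.293749242 m

Δh = 294 mm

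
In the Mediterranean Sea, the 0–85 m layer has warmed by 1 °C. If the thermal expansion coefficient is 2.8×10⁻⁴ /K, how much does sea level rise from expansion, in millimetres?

23.8 mm of thermosteric rise

Δh = αΔT·H = 2.8×10⁻⁴ × 1 × 85 = 0.02380 m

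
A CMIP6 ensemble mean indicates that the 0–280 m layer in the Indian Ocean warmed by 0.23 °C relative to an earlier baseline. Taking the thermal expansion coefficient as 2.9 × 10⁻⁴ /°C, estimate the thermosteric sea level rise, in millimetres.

18.7 mm of thermosteric rise

Δh = αΔT·H = 2.9×10⁻⁴ × 0.23 × 280 = 0.018676 m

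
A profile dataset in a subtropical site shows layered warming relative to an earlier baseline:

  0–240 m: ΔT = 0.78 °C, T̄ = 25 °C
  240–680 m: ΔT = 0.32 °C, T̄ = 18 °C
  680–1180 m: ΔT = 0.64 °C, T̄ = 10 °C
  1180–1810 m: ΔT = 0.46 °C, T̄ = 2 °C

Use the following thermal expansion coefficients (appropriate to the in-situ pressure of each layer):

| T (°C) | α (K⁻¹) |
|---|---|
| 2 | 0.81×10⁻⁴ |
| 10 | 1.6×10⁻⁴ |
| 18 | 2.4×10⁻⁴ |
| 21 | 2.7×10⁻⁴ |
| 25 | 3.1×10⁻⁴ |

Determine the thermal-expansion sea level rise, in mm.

166 mm

Layer 1 at 25 °C → α = 3.1×10⁻⁴ K⁻¹
Layer 2 at 18 °C → α = 2.4×10⁻⁴ K⁻¹
Layer 3 at 10 °C → α = 1.6×10⁻⁴ K⁻¹
Layer 4 at 2 °C → α = 0.81×10⁻⁴ K⁻¹
Layer 1: 240 × 3.1×10⁻⁴ × 0.78 = 0.058032 m
0.32 × 2.4×10⁻⁴ × 440 = 0.033792 m
500 × 0.64 × 1.6×10⁻⁴ = 0.05120 m
1180–1810 m: 630 × 0.81×10⁻⁴ × 0.46 = 0.0234738 m
Δh = 0.058032 + 0.033792 + 0.05120 + 0.0234738 = 0.1664978 m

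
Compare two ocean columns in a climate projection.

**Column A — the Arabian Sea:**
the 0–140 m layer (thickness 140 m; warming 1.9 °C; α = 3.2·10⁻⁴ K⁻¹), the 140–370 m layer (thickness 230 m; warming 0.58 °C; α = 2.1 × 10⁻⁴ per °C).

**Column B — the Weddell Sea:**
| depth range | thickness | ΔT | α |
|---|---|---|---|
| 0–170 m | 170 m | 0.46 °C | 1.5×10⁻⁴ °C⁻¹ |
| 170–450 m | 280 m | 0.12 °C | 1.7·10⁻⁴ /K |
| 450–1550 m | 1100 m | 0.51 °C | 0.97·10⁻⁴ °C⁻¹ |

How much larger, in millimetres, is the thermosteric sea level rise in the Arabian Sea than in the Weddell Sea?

A 1.9 × 3.2×10⁻⁴ × 140 = 0.08512 m
A Layer 2: 230 × 0.58 × 2.1×10⁻⁴ = 0.028014 m
A total: 0.113134 m
B 0–170 m: 1.5×10⁻⁴ × 0.46 × 170 = 0.01173 m
B 170–450 m: 1.7×10⁻⁴ × 0.12 × 280 = 0.005712 m
B 450–1550 m: 0.97×10⁻⁴ × 0.51 × 1100 = 0.054417 m
B total: 0.071859 m
Difference: 0.113134 − 0.071859 = 0.041275 m

41.3 mm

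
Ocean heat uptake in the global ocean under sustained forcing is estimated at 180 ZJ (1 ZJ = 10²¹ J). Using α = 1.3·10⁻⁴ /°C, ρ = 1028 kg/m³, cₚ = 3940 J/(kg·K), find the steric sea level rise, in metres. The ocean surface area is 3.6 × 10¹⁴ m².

Δh ≈ 0.016 m

Per unit area: Q = 180×10²¹ / (3.6×10¹⁴) = 5×10⁸ J/m²
Δh = αQ/(ρcₚ) = 1.3×10⁻⁴ × 5×10⁸ / (1028 × 3940) ≈ 0.016048 m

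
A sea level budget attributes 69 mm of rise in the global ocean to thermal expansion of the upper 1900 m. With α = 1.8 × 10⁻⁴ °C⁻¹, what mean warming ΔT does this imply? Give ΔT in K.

ΔT ≈ 0.202 K

ΔT = Δh/(αH) = 0.069 / (1.8×10⁻⁴ × 1900) ≈ 0.2018 K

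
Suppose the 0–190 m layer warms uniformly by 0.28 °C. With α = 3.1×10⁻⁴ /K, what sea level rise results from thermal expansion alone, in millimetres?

Δh = αΔT·H = 3.1×10⁻⁴ × 0.28 × 190 = 0.016492 m

Δh = 16.5 mm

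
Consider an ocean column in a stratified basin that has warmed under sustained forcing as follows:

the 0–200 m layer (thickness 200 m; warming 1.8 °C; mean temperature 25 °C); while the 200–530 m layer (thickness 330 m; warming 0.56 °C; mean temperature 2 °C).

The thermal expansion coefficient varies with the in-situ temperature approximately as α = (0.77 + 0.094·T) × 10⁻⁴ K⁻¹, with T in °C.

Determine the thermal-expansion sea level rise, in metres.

Layer 1: α = (0.77 + 0.094×25)×10⁻⁴ = 3.12×10⁻⁴ K⁻¹
Layer 2: α = (0.77 + 0.094×2)×10⁻⁴ = 0.958×10⁻⁴ K⁻¹
Layer 1: 3.12×10⁻⁴ × 1.8 × 200 = 0.11232 m
200–530 m: 0.56 × 330 × 0.958×10⁻⁴ = 0.01770384 m
Δh = 0.11232 + 0.01770384 = 0.13002384 m ≈ 0.13 m

0.13 m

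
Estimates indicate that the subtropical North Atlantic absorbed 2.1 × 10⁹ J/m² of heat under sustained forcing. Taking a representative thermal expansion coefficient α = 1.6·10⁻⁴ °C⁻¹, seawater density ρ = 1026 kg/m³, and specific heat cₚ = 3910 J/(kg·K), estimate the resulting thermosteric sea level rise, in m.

Δh = αQ/(ρcₚ) = 1.6×10⁻⁴ × 2.1×10⁹ / (1026 × 3910) ≈ 0.083756 m

0.0838 m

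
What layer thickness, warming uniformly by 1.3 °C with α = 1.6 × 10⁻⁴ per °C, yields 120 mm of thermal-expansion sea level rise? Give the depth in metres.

about 577 m

H = Δh/(αΔT) = 0.12 / (1.6×10⁻⁴ × 1.3) ≈ 576.9 m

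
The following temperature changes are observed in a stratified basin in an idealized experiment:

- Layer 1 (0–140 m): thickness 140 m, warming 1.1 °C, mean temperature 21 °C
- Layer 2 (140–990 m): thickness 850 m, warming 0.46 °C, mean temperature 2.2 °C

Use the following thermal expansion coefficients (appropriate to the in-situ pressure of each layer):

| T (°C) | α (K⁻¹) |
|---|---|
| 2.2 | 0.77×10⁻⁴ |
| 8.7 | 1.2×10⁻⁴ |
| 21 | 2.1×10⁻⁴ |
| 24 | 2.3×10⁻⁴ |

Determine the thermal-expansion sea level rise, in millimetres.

Layer 1 at 21 °C → α = 2.1×10⁻⁴ K⁻¹
Layer 2 at 2.2 °C → α = 0.77×10⁻⁴ K⁻¹
140 × 2.1×10⁻⁴ × 1.1 = 0.03234 m
Layer 2: 0.77×10⁻⁴ × 850 × 0.46 = 0.030107 m
Δh = 0.03234 + 0.030107 = 0.062447 m ≈ 62 mm

62 mm of thermosteric rise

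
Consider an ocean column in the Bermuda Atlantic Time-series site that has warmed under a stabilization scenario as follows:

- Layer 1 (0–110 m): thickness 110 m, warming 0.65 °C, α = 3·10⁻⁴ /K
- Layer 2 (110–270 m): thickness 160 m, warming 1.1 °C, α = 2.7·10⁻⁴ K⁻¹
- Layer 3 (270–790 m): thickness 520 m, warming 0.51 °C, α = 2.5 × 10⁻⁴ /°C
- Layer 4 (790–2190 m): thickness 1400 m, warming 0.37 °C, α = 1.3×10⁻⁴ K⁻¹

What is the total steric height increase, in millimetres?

203 mm

0.65 × 3×10⁻⁴ × 110 = 0.02145 m
160 × 1.1 × 2.7×10⁻⁴ = 0.04752 m
2.5×10⁻⁴ × 520 × 0.51 = 0.06630 m
790–2190 m: 1400 × 0.37 × 1.3×10⁻⁴ = 0.06734 m
Δh = 0.02145 + 0.04752 + 0.06630 + 0.06734 = 0.20261 m ≈ 203 mm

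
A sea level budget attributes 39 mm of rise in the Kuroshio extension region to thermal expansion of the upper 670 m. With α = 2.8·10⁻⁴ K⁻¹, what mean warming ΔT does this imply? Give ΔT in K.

about 0.208 K

ΔT = Δh/(αH) = 0.039 / (2.8×10⁻⁴ × 670) ≈ 0.2079 K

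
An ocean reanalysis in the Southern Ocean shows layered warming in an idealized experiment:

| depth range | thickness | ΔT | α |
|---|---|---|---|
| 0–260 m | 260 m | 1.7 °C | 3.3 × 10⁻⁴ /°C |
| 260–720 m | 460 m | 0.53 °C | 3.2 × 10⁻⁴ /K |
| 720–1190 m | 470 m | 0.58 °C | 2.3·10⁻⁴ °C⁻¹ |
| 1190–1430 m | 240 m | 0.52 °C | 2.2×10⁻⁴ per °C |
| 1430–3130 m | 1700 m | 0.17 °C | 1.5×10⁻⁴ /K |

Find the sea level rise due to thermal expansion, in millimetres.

357 mm

0–260 m: 1.7 × 3.3×10⁻⁴ × 260 = 0.14586 m
Layer 2: 460 × 0.53 × 3.2×10⁻⁴ = 0.078016 m
470 × 2.3×10⁻⁴ × 0.58 = 0.062698 m
Layer 4: 240 × 2.2×10⁻⁴ × 0.52 = 0.027456 m
1430–3130 m: 0.17 × 1.5×10⁻⁴ × 1700 = 0.04335 m
Δh = 0.14586 + 0.078016 + 0.062698 + 0.027456 + 0.04335 = 0.35738 m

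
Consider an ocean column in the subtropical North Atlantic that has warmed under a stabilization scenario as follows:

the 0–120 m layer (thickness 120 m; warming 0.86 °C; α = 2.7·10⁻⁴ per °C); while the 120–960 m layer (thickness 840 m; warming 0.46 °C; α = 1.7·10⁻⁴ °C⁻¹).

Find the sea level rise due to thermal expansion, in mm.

120 × 0.86 × 2.7×10⁻⁴ = 0.027864 m
0.46 × 1.7×10⁻⁴ × 840 = 0.065688 m
Δh = 0.027864 + 0.065688 = 0.093552 m ≈ 94 mm

about 94 mm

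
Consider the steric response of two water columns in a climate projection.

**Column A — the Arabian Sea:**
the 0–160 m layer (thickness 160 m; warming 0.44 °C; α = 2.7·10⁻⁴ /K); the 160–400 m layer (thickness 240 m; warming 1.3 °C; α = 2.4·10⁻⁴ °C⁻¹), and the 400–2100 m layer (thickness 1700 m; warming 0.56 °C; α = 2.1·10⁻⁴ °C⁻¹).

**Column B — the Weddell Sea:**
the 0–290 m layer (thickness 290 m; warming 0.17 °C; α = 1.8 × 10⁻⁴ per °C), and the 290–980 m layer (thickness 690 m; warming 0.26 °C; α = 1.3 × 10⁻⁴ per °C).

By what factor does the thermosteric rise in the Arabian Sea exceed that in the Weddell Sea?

≈ 9.1×

A 2.7×10⁻⁴ × 160 × 0.44 = 0.019008 m
A 160–400 m: 240 × 1.3 × 2.4×10⁻⁴ = 0.07488 m
A Layer 3: 2.1×10⁻⁴ × 0.56 × 1700 = 0.19992 m
A total: 0.293808 m
B 0.17 × 1.8×10⁻⁴ × 290 = 0.008874 m
B Layer 2: 690 × 1.3×10⁻⁴ × 0.26 = 0.023322 m
B total: 0.032196 m
Ratio: 0.293808 / 0.032196 ≈ 9.126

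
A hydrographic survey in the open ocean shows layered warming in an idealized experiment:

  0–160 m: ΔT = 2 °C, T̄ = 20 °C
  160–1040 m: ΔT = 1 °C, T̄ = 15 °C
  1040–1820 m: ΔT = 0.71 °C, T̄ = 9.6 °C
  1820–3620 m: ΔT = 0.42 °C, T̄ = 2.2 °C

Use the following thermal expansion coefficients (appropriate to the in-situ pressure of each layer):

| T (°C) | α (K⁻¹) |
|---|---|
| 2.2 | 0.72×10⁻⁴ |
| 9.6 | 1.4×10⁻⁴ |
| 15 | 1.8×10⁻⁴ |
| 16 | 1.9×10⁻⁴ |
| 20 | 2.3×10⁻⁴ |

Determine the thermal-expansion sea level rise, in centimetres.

Layer 1 at 20 °C → α = 2.3×10⁻⁴ K⁻¹
Layer 2 at 15 °C → α = 1.8×10⁻⁴ K⁻¹
Layer 3 at 9.6 °C → α = 1.4×10⁻⁴ K⁻¹
Layer 4 at 2.2 °C → α = 0.72×10⁻⁴ K⁻¹
2.3×10⁻⁴ × 2 × 160 = 0.07360 m
160–1040 m: 1 × 1.8×10⁻⁴ × 880 = 0.15840 m
Layer 3: 1.4×10⁻⁴ × 0.71 × 780 = 0.077532 m
Layer 4: 0.72×10⁻⁴ × 1800 × 0.42 = 0.054432 m
Δh = 0.07360 + 0.15840 + 0.077532 + 0.054432 = 0.363964 m

Δh ≈ 36 cm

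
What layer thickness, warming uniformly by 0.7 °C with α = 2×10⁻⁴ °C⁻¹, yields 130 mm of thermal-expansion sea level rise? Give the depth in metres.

H = Δh/(αΔT) = 0.13 / (2×10⁻⁴ × 0.7) ≈ 928.6 m

H ≈ 929 m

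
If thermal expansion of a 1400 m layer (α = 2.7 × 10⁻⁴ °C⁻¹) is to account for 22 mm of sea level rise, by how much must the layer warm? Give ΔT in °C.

ΔT = Δh/(αH) = 0.022 / (2.7×10⁻⁴ × 1400) ≈ 0.05820 °C

0.058 °C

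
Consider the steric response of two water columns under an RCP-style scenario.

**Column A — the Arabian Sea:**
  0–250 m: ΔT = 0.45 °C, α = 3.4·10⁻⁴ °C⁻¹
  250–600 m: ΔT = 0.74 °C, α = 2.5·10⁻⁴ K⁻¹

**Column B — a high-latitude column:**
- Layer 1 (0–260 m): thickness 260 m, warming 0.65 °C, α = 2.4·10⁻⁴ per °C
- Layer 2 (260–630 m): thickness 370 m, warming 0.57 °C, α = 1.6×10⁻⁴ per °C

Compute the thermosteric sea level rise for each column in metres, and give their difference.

A Layer 1: 250 × 0.45 × 3.4×10⁻⁴ = 0.03825 m
A 0.74 × 2.5×10⁻⁴ × 350 = 0.06475 m
A total: 0.10300 m
B Layer 1: 0.65 × 2.4×10⁻⁴ × 260 = 0.04056 m
B Layer 2: 1.6×10⁻⁴ × 370 × 0.57 = 0.033744 m
B total: 0.074304 m
Difference: 0.10300 − 0.074304 = 0.028696 m

Δh_A ≈ 0.10 m, Δh_B ≈ 0.074 m; difference ≈ 0.029 m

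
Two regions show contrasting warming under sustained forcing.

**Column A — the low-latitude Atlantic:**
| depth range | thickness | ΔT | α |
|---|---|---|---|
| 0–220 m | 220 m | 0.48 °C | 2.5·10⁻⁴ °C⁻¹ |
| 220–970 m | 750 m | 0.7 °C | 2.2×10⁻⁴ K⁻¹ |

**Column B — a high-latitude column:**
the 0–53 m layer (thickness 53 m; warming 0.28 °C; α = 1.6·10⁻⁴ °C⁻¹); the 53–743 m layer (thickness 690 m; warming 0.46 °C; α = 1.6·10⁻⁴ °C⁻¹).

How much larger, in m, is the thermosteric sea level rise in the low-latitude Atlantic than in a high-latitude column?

A Layer 1: 220 × 2.5×10⁻⁴ × 0.48 = 0.02640 m
A 750 × 0.7 × 2.2×10⁻⁴ = 0.11550 m
A total: 0.14190 m
B 0–53 m: 53 × 0.28 × 1.6×10⁻⁴ = 0.0023744 m
B 0.46 × 690 × 1.6×10⁻⁴ = 0.050784 m
B total: 0.0531584 m
Difference: 0.14190 − 0.0531584 = 0.0887416 m

Δh_A − Δh_B ≈ 0.089 m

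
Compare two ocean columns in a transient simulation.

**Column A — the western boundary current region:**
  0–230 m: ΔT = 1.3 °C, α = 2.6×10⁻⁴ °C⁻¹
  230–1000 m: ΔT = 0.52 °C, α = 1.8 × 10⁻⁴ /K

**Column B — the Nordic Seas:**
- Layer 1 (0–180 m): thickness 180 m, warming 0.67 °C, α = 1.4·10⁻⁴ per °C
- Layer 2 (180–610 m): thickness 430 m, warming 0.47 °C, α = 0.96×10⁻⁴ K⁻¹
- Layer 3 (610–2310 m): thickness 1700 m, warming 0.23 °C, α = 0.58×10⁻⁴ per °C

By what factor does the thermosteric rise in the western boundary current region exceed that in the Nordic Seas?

A 2.6×10⁻⁴ × 1.3 × 230 = 0.07774 m
A Layer 2: 0.52 × 1.8×10⁻⁴ × 770 = 0.072072 m
A total: 0.149812 m
B Layer 1: 0.67 × 1.4×10⁻⁴ × 180 = 0.016884 m
B Layer 2: 0.47 × 0.96×10⁻⁴ × 430 = 0.0194016 m
B Layer 3: 1700 × 0.58×10⁻⁴ × 0.23 = 0.022678 m
B total: 0.0589636 m
Ratio: 0.149812 / 0.0589636 ≈ 2.541

2.54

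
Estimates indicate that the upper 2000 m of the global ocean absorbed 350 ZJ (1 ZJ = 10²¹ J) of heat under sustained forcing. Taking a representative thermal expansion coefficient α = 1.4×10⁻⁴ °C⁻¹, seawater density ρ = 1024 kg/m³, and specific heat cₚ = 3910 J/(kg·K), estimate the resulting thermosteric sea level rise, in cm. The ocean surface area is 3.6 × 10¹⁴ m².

about 3.40 cm

Per unit area: Q = 350×10²¹ / (3.6×10¹⁴) ≈ 9.722×10⁸ J/m²
Δh = αQ/(ρcₚ) = 1.4×10⁻⁴ × 9.722×10⁸ / (1024 × 3910) ≈ 0.033994 m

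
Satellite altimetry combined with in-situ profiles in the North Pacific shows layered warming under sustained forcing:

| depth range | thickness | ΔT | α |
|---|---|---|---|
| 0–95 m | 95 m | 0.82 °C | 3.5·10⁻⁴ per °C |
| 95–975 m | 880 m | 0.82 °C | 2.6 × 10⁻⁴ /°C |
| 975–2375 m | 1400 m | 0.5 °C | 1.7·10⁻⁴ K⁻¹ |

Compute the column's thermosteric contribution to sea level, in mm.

Δh ≈ 334 mm

3.5×10⁻⁴ × 95 × 0.82 = 0.027265 m
Layer 2: 0.82 × 2.6×10⁻⁴ × 880 = 0.187616 m
1.7×10⁻⁴ × 0.5 × 1400 = 0.11900 m
Δh = 0.027265 + 0.187616 + 0.11900 = 0.333881 m ≈ 334 mm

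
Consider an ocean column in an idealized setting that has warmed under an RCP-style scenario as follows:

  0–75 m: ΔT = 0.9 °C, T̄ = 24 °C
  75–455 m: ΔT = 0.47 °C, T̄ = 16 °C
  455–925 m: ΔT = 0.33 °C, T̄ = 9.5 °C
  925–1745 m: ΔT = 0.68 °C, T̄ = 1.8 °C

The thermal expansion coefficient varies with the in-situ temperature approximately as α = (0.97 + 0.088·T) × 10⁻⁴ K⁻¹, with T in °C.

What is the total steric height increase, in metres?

Layer 1: α = (0.97 + 0.088×24)×10⁻⁴ = 3.082×10⁻⁴ K⁻¹
Layer 2: α = (0.97 + 0.088×16)×10⁻⁴ = 2.378×10⁻⁴ K⁻¹
Layer 3: α = (0.97 + 0.088×9.5)×10⁻⁴ = 1.806×10⁻⁴ K⁻¹
Layer 4: α = (0.97 + 0.088×1.8)×10⁻⁴ = 1.1284×10⁻⁴ K⁻¹
Layer 1: 0.9 × 3.082×10⁻⁴ × 75 = 0.0208035 m
Layer 2: 0.47 × 380 × 2.378×10⁻⁴ = 0.04247108 m
470 × 1.806×10⁻⁴ × 0.33 = 0.02801106 m
925–1745 m: 0.68 × 1.1284×10⁻⁴ × 820 = 0.062919584 m
Δh = 0.0208035 + 0.04247108 + 0.02801106 + 0.062919584 = 0.154205224 m ≈ 0.15 m

Δh ≈ 0.15 m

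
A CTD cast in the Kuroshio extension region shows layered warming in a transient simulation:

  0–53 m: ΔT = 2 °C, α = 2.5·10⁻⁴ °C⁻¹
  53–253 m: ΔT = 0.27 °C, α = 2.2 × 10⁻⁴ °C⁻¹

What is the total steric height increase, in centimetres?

Layer 1: 2.5×10⁻⁴ × 2 × 53 = 0.02650 m
0.27 × 2.2×10⁻⁴ × 200 = 0.01188 m
Δh = 0.02650 + 0.01188 = 0.03838 m ≈ 3.8 cm

about 3.8 cm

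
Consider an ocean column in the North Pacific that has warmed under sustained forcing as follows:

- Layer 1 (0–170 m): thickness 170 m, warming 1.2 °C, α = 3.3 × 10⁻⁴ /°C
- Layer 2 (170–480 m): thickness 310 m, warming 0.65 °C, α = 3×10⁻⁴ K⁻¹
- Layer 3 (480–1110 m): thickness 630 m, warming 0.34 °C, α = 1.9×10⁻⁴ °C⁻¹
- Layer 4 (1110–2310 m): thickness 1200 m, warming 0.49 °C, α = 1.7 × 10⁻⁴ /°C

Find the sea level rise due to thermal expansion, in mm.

Δh ≈ 268 mm

1.2 × 170 × 3.3×10⁻⁴ = 0.06732 m
Layer 2: 0.65 × 3×10⁻⁴ × 310 = 0.06045 m
Layer 3: 630 × 1.9×10⁻⁴ × 0.34 = 0.040698 m
1110–2310 m: 1.7×10⁻⁴ × 0.49 × 1200 = 0.09996 m
Δh = 0.06732 + 0.06045 + 0.040698 + 0.09996 = 0.268428 m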